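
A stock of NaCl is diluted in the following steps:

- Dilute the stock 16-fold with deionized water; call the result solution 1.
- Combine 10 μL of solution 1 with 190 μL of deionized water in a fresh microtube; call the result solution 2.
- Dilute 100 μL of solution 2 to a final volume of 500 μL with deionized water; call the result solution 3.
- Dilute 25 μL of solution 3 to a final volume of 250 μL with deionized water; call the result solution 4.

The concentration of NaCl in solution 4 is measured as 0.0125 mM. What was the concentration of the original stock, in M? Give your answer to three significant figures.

0.200 M

Step 1: 16-fold → factor 16
Step 2: 10 μL + 190 μL = 200 μL total → factor 200/10 = 20
Step 3: 100 μL brought to 500 μL → factor 500/100 = 5
Step 4: 25 μL brought to 250 μL → factor 250/25 = 10
Overall dilution factor = 16 × 20 × 5 × 10 = 16000
Stock = 0.0125 mM × 16000 = 200.0 mM = 0.200 M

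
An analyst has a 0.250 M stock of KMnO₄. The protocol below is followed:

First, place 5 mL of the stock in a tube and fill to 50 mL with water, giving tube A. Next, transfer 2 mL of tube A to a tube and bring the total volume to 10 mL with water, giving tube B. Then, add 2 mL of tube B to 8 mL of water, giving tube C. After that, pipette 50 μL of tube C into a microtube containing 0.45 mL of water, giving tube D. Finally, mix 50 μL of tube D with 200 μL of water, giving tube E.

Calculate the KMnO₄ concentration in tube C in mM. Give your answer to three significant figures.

Step 1: 5 mL brought to 50 mL → factor 50/5 = 10
Step 2: 2 mL brought to 10 mL → factor 10/2 = 5
Step 3: 2 mL + 8 mL = 10 mL total → factor 10/2 = 5
Dilution factor through tube C = 10 × 5 × 5 = 250
[tube C] = 0.250 M / 250 = 0.001000 M = 1.00 mM

1.00 mM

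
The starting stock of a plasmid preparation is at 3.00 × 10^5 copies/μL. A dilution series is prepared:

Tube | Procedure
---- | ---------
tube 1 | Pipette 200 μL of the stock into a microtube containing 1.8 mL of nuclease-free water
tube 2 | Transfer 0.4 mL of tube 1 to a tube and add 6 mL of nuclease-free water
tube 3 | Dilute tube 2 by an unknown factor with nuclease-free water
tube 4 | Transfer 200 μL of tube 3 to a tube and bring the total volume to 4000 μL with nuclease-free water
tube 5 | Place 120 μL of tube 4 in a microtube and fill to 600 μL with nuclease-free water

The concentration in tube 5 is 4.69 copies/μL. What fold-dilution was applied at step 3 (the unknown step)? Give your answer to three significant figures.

Step 1: 200 μL + 1.8 mL = 2000 μL total → factor 2000/200 = 10
Step 2: 0.4 mL + 6 mL = 6.4 mL total → factor 6.4/0.4 = 16
Step 3: unknown factor x
Step 4: 200 μL brought to 4000 μL → factor 4000/200 = 20
Step 5: 120 μL brought to 600 μL → factor 600/120 = 5
Product of known-step factors = 16000
Overall factor = 3.00 × 10^5 copies/μL / (4.69 copies/μL) = 63966
x = 63966 / 16000 = 4.00

4.00-fold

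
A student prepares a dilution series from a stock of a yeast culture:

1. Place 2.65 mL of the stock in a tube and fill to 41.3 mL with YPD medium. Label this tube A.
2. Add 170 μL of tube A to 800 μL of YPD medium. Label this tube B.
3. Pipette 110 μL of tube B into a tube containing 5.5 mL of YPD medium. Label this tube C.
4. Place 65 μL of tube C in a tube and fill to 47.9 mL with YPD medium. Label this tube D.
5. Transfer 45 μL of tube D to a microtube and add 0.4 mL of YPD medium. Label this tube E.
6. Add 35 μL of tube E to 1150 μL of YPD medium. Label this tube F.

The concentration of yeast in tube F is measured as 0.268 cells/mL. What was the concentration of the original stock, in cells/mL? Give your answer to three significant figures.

Step 1: 2.65 mL brought to 41.3 mL → factor 41.3/2.65 = 15.585
Step 2: 170 μL + 800 μL = 970 μL total → factor 970/170 = 5.7059
Step 3: 110 μL + 5.5 mL = 5610 μL total → factor 5610/110 = 51
Step 4: 65 μL brought to 47.9 mL → factor 47900/65 = 736.92
Step 5: 45 μL + 0.4 mL = 445 μL total → factor 445/45 = 9.8889
Step 6: 35 μL + 1150 μL = 1185 μL total → factor 1185/35 = 33.857
Overall dilution factor = 15.585 × 5.7059 × 51 × 736.92 × 9.8889 × 33.857 = 1.119 × 10^9
Stock = 0.268 cells/mL × 1.119 × 10^9 = 3.00 × 10^8 cells/mL

3.00 × 10^8 cells/mL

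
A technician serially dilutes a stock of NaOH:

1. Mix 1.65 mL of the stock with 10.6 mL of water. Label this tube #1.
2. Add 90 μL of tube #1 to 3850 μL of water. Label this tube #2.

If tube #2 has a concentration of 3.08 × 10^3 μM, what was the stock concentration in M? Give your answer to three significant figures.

Step 1: 1.65 mL + 10.6 mL = 12.25 mL total → factor 12.25/1.65 = 7.4242
Step 2: 90 μL + 3850 μL = 3940 μL total → factor 3940/90 = 43.778
Overall dilution factor = 7.4242 × 43.778 = 325.02
Stock = 3.08 × 10^3 μM × 325.02 = 1.001 × 10^6 μM = 1.00 M

1.00 M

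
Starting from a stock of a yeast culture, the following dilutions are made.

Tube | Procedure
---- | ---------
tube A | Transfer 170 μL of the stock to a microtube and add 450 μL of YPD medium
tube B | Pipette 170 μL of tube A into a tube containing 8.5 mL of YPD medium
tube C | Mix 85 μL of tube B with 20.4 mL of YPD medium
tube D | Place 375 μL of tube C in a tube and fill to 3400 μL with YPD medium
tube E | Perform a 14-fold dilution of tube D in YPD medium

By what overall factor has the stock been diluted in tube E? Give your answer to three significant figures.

5.69 × 10^6

Step 1: 170 μL + 450 μL = 620 μL total → factor 620/170 = 3.6471
Step 2: 170 μL + 8.5 mL = 8670 μL total → factor 8670/170 = 51
Step 3: 85 μL + 20.4 mL = 20485 μL total → factor 20485/85 = 241
Step 4: 375 μL brought to 3400 μL → factor 3400/375 = 9.0667
Step 5: 14-fold → factor 14
Overall dilution factor = 3.6471 × 51 × 241 × 9.0667 × 14 = 5.6899 × 10^6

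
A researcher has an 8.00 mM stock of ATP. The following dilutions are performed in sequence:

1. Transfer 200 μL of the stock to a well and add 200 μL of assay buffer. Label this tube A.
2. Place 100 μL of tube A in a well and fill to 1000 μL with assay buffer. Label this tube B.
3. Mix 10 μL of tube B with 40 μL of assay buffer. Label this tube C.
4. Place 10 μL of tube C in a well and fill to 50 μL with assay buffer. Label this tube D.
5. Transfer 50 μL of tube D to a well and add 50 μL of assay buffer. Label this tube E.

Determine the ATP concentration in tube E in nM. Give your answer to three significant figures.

8.00 × 10^3 nM

Step 1: 200 μL + 200 μL = 400 μL total → factor 400/200 = 2
Step 2: 100 μL brought to 1000 μL → factor 1000/100 = 10
Step 3: 10 μL + 40 μL = 50 μL total → factor 50/10 = 5
Step 4: 10 μL brought to 50 μL → factor 50/10 = 5
Step 5: 50 μL + 50 μL = 100 μL total → factor 100/50 = 2
Overall dilution factor = 2 × 10 × 5 × 5 × 2 = 1000
Final = 8.00 mM / 1000 = 0.008000 mM = 8.00 × 10^3 nM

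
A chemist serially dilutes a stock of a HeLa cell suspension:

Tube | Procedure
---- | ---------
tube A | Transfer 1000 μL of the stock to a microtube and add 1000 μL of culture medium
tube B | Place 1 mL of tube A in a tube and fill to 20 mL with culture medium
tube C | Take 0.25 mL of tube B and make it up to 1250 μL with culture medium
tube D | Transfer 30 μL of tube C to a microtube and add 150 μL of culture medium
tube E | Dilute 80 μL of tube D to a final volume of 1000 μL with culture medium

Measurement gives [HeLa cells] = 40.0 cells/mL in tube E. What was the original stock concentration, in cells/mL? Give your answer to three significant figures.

6.00 × 10^5 cells/mL

Step 1: 1000 μL + 1000 μL = 2000 μL total → factor 2000/1000 = 2
Step 2: 1 mL brought to 20 mL → factor 20/1 = 20
Step 3: 0.25 mL brought to 1250 μL → factor 1.25/0.25 = 5
Step 4: 30 μL + 150 μL = 180 μL total → factor 180/30 = 6
Step 5: 80 μL brought to 1000 μL → factor 1000/80 = 12.5
Overall dilution factor = 2 × 20 × 5 × 6 × 12.5 = 15000
Stock = 40.0 cells/mL × 15000 = 6.00 × 10^5 cells/mL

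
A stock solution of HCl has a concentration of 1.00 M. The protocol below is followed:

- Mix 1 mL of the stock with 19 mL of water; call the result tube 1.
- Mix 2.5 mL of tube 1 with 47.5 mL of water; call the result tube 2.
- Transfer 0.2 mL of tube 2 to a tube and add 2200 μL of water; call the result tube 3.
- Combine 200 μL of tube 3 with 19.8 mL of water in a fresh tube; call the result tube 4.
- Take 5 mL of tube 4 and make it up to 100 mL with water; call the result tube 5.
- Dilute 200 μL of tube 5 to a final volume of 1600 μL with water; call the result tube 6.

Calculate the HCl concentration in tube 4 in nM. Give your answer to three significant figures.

2.08 × 10^3 nM

Step 1: 1 mL + 19 mL = 20 mL total → factor 20/1 = 20
Step 2: 2.5 mL + 47.5 mL = 50 mL total → factor 50/2.5 = 20
Step 3: 0.2 mL + 2200 μL = 2.4 mL total → factor 2.4/0.2 = 12
Step 4: 200 μL + 19.8 mL = 20000 μL total → factor 20000/200 = 100
Dilution factor through tube 4 = 20 × 20 × 12 × 100 = 4.8 × 10^5
[tube 4] = 1.00 M / 4.8 × 10^5 = 2.083 × 10^-6 M = 2.08 × 10^3 nM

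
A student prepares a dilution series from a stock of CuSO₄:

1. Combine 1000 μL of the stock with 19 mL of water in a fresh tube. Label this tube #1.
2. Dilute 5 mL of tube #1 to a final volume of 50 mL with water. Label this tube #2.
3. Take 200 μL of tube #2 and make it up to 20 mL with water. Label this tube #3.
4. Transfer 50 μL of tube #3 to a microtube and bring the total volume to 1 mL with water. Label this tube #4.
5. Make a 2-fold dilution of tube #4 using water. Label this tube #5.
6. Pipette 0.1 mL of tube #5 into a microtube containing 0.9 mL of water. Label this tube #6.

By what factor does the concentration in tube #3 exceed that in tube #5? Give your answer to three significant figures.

40.0

Step 1: 1000 μL + 19 mL = 20000 μL total → factor 20000/1000 = 20
Step 2: 5 mL brought to 50 mL → factor 50/5 = 10
Step 3: 200 μL brought to 20 mL → factor 20000/200 = 100
Step 4: 50 μL brought to 1 mL → factor 1000/50 = 20
Step 5: 2-fold → factor 2
Dilution factor to tube #3 = 20000; to tube #5 = 8 × 10^5
[tube #3]/[tube #5] = (factor to tube #5)/(factor to tube #3) = 8 × 10^5/20000 = 40.0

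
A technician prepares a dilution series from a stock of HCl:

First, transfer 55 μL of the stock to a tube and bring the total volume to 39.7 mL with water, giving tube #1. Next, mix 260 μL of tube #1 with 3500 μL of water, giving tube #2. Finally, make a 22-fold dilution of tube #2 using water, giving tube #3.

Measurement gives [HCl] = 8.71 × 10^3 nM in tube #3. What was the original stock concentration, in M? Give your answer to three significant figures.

2.00 M

Step 1: 55 μL brought to 39.7 mL → factor 39700/55 = 721.82
Step 2: 260 μL + 3500 μL = 3760 μL total → factor 3760/260 = 14.462
Step 3: 22-fold → factor 22
Overall dilution factor = 721.82 × 14.462 × 22 = 2.2965 × 10^5
Stock = 8.71 × 10^3 nM × 2.2965 × 10^5 = 2.000 × 10^9 nM = 2.00 M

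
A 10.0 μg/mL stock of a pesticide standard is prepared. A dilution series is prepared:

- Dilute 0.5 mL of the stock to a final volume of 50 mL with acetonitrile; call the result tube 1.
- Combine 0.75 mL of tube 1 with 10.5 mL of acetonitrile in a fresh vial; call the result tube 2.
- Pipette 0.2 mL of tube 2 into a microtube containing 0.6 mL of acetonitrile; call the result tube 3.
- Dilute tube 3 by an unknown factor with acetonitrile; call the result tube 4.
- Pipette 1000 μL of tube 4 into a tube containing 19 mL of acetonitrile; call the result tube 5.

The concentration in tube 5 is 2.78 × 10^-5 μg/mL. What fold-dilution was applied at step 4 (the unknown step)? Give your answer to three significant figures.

Step 1: 0.5 mL brought to 50 mL → factor 50/0.5 = 100
Step 2: 0.75 mL + 10.5 mL = 11.25 mL total → factor 11.25/0.75 = 15
Step 3: 0.2 mL + 0.6 mL = 0.8 mL total → factor 0.8/0.2 = 4
Step 4: unknown factor x
Step 5: 1000 μL + 19 mL = 20000 μL total → factor 20000/1000 = 20
Product of known-step factors = 1.2 × 10^5
Overall factor = 10.0 μg/mL / (2.78 × 10^-5 μg/mL) = 3.5971 × 10^5
x = 3.5971 × 10^5 / 1.2 × 10^5 = 3.00

3.00-fold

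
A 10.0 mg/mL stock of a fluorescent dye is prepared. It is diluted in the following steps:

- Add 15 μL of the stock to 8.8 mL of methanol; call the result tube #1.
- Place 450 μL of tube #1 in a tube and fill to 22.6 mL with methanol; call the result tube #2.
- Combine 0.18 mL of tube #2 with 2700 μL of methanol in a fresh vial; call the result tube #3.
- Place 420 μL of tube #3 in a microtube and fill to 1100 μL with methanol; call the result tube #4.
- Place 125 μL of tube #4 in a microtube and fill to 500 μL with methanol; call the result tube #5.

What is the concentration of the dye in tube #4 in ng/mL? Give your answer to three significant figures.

Step 1: 15 μL + 8.8 mL = 8815 μL total → factor 8815/15 = 587.67
Step 2: 450 μL brought to 22.6 mL → factor 22600/450 = 50.222
Step 3: 0.18 mL + 2700 μL = 2.88 mL total → factor 2.88/0.18 = 16
Step 4: 420 μL brought to 1100 μL → factor 1100/420 = 2.619
Dilution factor through tube #4 = 587.67 × 50.222 × 16 × 2.619 = 1.2368 × 10^6
[tube #4] = 10.0 mg/mL / 1.2368 × 10^6 = 8.086 × 10^-6 mg/mL = 8.09 ng/mL

8.09 ng/mL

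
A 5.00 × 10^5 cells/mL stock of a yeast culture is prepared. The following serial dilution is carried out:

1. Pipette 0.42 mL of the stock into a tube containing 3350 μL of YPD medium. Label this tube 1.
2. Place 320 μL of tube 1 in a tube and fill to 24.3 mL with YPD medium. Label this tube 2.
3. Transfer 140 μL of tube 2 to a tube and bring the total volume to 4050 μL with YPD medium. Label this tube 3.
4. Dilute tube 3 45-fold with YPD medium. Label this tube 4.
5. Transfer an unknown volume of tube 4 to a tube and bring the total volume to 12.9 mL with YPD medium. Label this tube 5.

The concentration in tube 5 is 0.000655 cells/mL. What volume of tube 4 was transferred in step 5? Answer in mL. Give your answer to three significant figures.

0.0150 mL

Step 1: 0.42 mL + 3350 μL = 3.77 mL total → factor 3.77/0.42 = 8.9762
Step 2: 320 μL brought to 24.3 mL → factor 24300/320 = 75.938
Step 3: 140 μL brought to 4050 μL → factor 4050/140 = 28.929
Step 4: 45-fold → factor 45
Step 5: v brought to 12.9 mL → factor = 12.9 mL/v
Product of known-step factors = 8.8734 × 10^5
Overall factor = 5.00 × 10^5 cells/mL / (0.000655 cells/mL) = 7.6336 × 10^8
Step-5 factor = 7.6336 × 10^8 / 8.8734 × 10^5 = 860.28
v = 12.9 mL / 860.28 = 0.0150 mL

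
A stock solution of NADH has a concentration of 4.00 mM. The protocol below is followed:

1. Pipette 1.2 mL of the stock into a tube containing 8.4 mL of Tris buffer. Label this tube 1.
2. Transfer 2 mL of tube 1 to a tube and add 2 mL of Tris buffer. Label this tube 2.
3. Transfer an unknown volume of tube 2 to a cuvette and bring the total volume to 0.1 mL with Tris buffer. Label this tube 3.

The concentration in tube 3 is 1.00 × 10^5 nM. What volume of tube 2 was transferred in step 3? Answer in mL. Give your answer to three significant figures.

0.0400 mL

Step 1: 1.2 mL + 8.4 mL = 9.6 mL total → factor 9.6/1.2 = 8
Step 2: 2 mL + 2 mL = 4 mL total → factor 4/2 = 2
Step 3: v brought to 0.1 mL → factor = 0.1 mL/v
Product of known-step factors = 16
Overall factor = 4.00 mM / (1.00 × 10^5 nM) = 40
Step-3 factor = 40 / 16 = 2.5
v = 0.1 mL / 2.5 = 0.0400 mL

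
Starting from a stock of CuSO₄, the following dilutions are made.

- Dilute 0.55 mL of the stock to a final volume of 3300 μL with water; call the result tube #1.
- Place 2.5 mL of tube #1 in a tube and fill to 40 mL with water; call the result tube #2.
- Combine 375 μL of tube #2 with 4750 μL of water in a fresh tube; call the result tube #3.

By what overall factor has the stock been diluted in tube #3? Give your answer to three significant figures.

1.31 × 10^3

Step 1: 0.55 mL brought to 3300 μL → factor 3.3/0.55 = 6
Step 2: 2.5 mL brought to 40 mL → factor 40/2.5 = 16
Step 3: 375 μL + 4750 μL = 5125 μL total → factor 5125/375 = 13.667
Overall dilution factor = 6 × 16 × 13.667 = 1312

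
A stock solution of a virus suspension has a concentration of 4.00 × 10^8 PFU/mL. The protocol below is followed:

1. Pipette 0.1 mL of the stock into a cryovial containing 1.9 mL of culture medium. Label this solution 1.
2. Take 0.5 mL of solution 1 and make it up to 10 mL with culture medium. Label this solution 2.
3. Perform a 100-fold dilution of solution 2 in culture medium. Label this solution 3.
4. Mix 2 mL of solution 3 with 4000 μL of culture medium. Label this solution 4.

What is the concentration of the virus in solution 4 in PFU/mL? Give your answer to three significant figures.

Step 1: 0.1 mL + 1.9 mL = 2 mL total → factor 2/0.1 = 20
Step 2: 0.5 mL brought to 10 mL → factor 10/0.5 = 20
Step 3: 100-fold → factor 100
Step 4: 2 mL + 4000 μL = 6 mL total → factor 6/2 = 3
Overall dilution factor = 20 × 20 × 100 × 3 = 1.2 × 10^5
Final = 4.00 × 10^8 PFU/mL / 1.2 × 10^5 = 3.33 × 10^3 PFU/mL

3.33 × 10^3 PFU/mL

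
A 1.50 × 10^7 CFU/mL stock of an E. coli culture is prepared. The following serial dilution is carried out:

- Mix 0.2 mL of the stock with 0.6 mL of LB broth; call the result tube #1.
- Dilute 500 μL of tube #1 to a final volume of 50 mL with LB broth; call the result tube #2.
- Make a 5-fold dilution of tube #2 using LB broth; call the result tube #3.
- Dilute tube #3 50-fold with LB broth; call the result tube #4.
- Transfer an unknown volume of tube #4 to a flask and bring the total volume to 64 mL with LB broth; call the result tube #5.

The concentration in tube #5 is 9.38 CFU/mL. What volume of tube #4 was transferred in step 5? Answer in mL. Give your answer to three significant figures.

Step 1: 0.2 mL + 0.6 mL = 0.8 mL total → factor 0.8/0.2 = 4
Step 2: 500 μL brought to 50 mL → factor 50000/500 = 100
Step 3: 5-fold → factor 5
Step 4: 50-fold → factor 50
Step 5: v brought to 64 mL → factor = 64 mL/v
Product of known-step factors = 1 × 10^5
Overall factor = 1.50 × 10^7 CFU/mL / (9.38 CFU/mL) = 1.5991 × 10^6
Step-5 factor = 1.5991 × 10^6 / 1 × 10^5 = 15.991
v = 64 mL / 15.991 = 4.00 mL

4.00 mL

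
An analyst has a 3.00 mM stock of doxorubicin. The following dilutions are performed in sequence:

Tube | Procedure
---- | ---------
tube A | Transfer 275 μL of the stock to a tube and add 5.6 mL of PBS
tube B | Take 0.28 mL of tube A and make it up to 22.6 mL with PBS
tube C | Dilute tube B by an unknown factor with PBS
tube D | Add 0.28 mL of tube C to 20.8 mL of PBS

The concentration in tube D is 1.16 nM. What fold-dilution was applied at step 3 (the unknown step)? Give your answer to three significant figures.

Step 1: 275 μL + 5.6 mL = 5875 μL total → factor 5875/275 = 21.364
Step 2: 0.28 mL brought to 22.6 mL → factor 22.6/0.28 = 80.714
Step 3: unknown factor x
Step 4: 0.28 mL + 20.8 mL = 21.08 mL total → factor 21.08/0.28 = 75.286
Product of known-step factors = 1.2982 × 10^5
Overall factor = 3.00 mM / (1.16 nM) = 2.5862 × 10^6
x = 2.5862 × 10^6 / 1.2982 × 10^5 = 19.9

19.9-fold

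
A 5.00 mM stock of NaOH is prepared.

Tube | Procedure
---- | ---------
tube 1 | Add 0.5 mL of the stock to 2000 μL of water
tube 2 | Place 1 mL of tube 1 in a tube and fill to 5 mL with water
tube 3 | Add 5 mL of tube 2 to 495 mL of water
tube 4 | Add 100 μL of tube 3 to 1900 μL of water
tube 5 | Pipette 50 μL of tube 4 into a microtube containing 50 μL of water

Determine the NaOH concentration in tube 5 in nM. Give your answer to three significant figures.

50.0 nM

Step 1: 0.5 mL + 2000 μL = 2.5 mL total → factor 2.5/0.5 = 5
Step 2: 1 mL brought to 5 mL → factor 5/1 = 5
Step 3: 5 mL + 495 mL = 500 mL total → factor 500/5 = 100
Step 4: 100 μL + 1900 μL = 2000 μL total → factor 2000/100 = 20
Step 5: 50 μL + 50 μL = 100 μL total → factor 100/50 = 2
Overall dilution factor = 5 × 5 × 100 × 20 × 2 = 1 × 10^5
Final = 5.00 mM / 1 × 10^5 = 5.000 × 10^-5 mM = 50.0 nM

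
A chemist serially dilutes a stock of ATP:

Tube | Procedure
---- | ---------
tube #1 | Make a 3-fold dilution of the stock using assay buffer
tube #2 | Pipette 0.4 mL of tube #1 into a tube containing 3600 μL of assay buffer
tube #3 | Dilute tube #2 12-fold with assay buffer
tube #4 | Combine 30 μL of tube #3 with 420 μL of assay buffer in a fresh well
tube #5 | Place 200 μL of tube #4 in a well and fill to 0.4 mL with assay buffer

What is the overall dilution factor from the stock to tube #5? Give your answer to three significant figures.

Step 1: 3-fold → factor 3
Step 2: 0.4 mL + 3600 μL = 4 mL total → factor 4/0.4 = 10
Step 3: 12-fold → factor 12
Step 4: 30 μL + 420 μL = 450 μL total → factor 450/30 = 15
Step 5: 200 μL brought to 0.4 mL → factor 400/200 = 2
Overall dilution factor = 3 × 10 × 12 × 15 × 2 = 10800

1.08 × 10^4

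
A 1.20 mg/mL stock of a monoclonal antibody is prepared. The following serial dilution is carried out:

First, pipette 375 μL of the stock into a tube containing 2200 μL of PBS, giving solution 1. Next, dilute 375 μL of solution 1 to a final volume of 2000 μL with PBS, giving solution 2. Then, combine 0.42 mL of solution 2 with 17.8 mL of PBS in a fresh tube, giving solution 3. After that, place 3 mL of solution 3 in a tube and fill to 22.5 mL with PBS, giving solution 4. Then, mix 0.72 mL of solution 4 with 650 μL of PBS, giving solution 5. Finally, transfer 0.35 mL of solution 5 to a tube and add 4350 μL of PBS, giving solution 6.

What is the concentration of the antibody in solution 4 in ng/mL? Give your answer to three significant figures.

101 ng/mL

Step 1: 375 μL + 2200 μL = 2575 μL total → factor 2575/375 = 6.8667
Step 2: 375 μL brought to 2000 μL → factor 2000/375 = 5.3333
Step 3: 0.42 mL + 17.8 mL = 18.22 mL total → factor 18.22/0.42 = 43.381
Step 4: 3 mL brought to 22.5 mL → factor 22.5/3 = 7.5
Dilution factor through solution 4 = 6.8667 × 5.3333 × 43.381 × 7.5 = 11915
[solution 4] = 1.20 mg/mL / 11915 = 0.0001007 mg/mL = 101 ng/mL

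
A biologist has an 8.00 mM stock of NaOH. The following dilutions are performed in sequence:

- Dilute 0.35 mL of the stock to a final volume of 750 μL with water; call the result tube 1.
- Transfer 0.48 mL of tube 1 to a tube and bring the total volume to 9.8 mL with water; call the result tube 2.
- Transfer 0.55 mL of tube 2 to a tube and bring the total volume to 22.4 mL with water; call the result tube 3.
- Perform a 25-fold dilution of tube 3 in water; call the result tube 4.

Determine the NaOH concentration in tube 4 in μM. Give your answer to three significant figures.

Step 1: 0.35 mL brought to 750 μL → factor 0.75/0.35 = 2.1429
Step 2: 0.48 mL brought to 9.8 mL → factor 9.8/0.48 = 20.417
Step 3: 0.55 mL brought to 22.4 mL → factor 22.4/0.55 = 40.727
Step 4: 25-fold → factor 25
Overall dilution factor = 2.1429 × 20.417 × 40.727 × 25 = 44545
Final = 8.00 mM / 44545 = 0.0001796 mM = 0.180 μM

0.180 μM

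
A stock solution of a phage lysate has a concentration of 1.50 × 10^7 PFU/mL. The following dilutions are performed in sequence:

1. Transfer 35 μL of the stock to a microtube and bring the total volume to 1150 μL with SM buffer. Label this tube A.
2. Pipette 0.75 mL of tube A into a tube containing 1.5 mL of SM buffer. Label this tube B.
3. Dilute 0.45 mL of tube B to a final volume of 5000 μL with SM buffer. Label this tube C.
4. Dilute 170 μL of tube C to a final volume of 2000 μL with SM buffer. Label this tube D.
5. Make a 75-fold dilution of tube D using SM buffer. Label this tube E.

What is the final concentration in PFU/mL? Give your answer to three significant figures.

15.5 PFU/mL

Step 1: 35 μL brought to 1150 μL → factor 1150/35 = 32.857
Step 2: 0.75 mL + 1.5 mL = 2.25 mL total → factor 2.25/0.75 = 3
Step 3: 0.45 mL brought to 5000 μL → factor 5/0.45 = 11.111
Step 4: 170 μL brought to 2000 μL → factor 2000/170 = 11.765
Step 5: 75-fold → factor 75
Overall dilution factor = 32.857 × 3 × 11.111 × 11.765 × 75 = 9.6639 × 10^5
Final = 1.50 × 10^7 PFU/mL / 9.6639 × 10^5 = 15.5 PFU/mL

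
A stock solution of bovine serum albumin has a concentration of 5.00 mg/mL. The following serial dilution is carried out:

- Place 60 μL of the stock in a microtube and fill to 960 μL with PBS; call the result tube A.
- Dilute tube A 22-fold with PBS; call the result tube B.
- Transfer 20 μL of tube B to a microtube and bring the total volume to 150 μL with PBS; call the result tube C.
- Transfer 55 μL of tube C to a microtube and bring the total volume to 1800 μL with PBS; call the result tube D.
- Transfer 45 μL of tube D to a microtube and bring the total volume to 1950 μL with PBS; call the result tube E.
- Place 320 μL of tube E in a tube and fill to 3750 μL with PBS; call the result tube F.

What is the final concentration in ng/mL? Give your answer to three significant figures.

0.114 ng/mL

Step 1: 60 μL brought to 960 μL → factor 960/60 = 16
Step 2: 22-fold → factor 22
Step 3: 20 μL brought to 150 μL → factor 150/20 = 7.5
Step 4: 55 μL brought to 1800 μL → factor 1800/55 = 32.727
Step 5: 45 μL brought to 1950 μL → factor 1950/45 = 43.333
Step 6: 320 μL brought to 3750 μL → factor 3750/320 = 11.719
Overall dilution factor = 16 × 22 × 7.5 × 32.727 × 43.333 × 11.719 = 4.3875 × 10^7
Final = 5.00 mg/mL / 4.3875 × 10^7 = 1.140 × 10^-7 mg/mL = 0.114 ng/mL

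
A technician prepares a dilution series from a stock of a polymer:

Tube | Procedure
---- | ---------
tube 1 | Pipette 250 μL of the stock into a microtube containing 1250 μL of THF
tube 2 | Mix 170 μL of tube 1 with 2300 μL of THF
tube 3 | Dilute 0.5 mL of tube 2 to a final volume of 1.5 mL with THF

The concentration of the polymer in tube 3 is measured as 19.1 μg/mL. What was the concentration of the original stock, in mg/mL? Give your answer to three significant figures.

5.00 mg/mL

Step 1: 250 μL + 1250 μL = 1500 μL total → factor 1500/250 = 6
Step 2: 170 μL + 2300 μL = 2470 μL total → factor 2470/170 = 14.529
Step 3: 0.5 mL brought to 1.5 mL → factor 1.5/0.5 = 3
Overall dilution factor = 6 × 14.529 × 3 = 261.53
Stock = 19.1 μg/mL × 261.53 = 4995 μg/mL = 5.00 mg/mL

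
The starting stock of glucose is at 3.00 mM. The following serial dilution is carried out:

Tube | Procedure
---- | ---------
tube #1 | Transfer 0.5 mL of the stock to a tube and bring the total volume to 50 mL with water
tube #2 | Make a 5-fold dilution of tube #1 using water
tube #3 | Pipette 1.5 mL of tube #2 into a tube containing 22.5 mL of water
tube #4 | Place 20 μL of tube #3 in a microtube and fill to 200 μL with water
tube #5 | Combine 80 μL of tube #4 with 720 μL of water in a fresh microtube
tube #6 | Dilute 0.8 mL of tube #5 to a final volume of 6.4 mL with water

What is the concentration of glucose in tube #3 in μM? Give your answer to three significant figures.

0.375 μM

Step 1: 0.5 mL brought to 50 mL → factor 50/0.5 = 100
Step 2: 5-fold → factor 5
Step 3: 1.5 mL + 22.5 mL = 24 mL total → factor 24/1.5 = 16
Dilution factor through tube #3 = 100 × 5 × 16 = 8000
[tube #3] = 3.00 mM / 8000 = 0.0003750 mM = 0.375 μM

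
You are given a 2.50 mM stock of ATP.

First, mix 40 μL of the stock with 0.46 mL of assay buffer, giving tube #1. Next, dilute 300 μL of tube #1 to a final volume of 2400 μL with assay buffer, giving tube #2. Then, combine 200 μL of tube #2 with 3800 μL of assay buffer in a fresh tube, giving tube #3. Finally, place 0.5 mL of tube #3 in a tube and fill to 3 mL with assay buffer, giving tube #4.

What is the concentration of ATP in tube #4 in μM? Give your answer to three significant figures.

0.208 μM

Step 1: 40 μL + 0.46 mL = 500 μL total → factor 500/40 = 12.5
Step 2: 300 μL brought to 2400 μL → factor 2400/300 = 8
Step 3: 200 μL + 3800 μL = 4000 μL total → factor 4000/200 = 20
Step 4: 0.5 mL brought to 3 mL → factor 3/0.5 = 6
Overall dilution factor = 12.5 × 8 × 20 × 6 = 12000
Final = 2.50 mM / 12000 = 0.0002083 mM = 0.208 μM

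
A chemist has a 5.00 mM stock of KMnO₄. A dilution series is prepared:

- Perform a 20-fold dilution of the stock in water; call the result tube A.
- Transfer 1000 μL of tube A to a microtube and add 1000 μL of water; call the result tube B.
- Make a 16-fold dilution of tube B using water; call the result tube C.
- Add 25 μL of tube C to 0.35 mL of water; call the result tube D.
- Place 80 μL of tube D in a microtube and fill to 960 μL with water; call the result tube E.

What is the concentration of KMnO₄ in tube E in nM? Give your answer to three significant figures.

43.4 nM

Step 1: 20-fold → factor 20
Step 2: 1000 μL + 1000 μL = 2000 μL total → factor 2000/1000 = 2
Step 3: 16-fold → factor 16
Step 4: 25 μL + 0.35 mL = 375 μL total → factor 375/25 = 15
Step 5: 80 μL brought to 960 μL → factor 960/80 = 12
Overall dilution factor = 20 × 2 × 16 × 15 × 12 = 1.152 × 10^5
Final = 5.00 mM / 1.152 × 10^5 = 4.340 × 10^-5 mM = 43.4 nM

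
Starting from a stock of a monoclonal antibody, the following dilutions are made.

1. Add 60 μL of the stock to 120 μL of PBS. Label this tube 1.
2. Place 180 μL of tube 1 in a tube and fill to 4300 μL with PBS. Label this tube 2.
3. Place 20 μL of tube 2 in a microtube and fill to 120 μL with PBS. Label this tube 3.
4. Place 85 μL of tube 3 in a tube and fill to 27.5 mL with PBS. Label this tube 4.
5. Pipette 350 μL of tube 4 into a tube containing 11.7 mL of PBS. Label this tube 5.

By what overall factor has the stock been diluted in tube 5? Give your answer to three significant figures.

4.79 × 10^6

Step 1: 60 μL + 120 μL = 180 μL total → factor 180/60 = 3
Step 2: 180 μL brought to 4300 μL → factor 4300/180 = 23.889
Step 3: 20 μL brought to 120 μL → factor 120/20 = 6
Step 4: 85 μL brought to 27.5 mL → factor 27500/85 = 323.53
Step 5: 350 μL + 11.7 mL = 12050 μL total → factor 12050/350 = 34.429
Overall dilution factor = 3 × 23.889 × 6 × 323.53 × 34.429 = 4.7896 × 10^6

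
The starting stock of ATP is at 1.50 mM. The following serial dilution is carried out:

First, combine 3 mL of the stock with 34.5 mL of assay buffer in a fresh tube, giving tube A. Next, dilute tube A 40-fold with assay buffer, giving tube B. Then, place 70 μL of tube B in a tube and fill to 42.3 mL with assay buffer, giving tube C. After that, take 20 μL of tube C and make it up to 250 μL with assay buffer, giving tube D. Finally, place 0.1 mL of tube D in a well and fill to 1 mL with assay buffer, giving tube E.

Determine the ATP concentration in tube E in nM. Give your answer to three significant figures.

0.0397 nM

Step 1: 3 mL + 34.5 mL = 37.5 mL total → factor 37.5/3 = 12.5
Step 2: 40-fold → factor 40
Step 3: 70 μL brought to 42.3 mL → factor 42300/70 = 604.29
Step 4: 20 μL brought to 250 μL → factor 250/20 = 12.5
Step 5: 0.1 mL brought to 1 mL → factor 1/0.1 = 10
Overall dilution factor = 12.5 × 40 × 604.29 × 12.5 × 10 = 3.7768 × 10^7
Final = 1.50 mM / 3.7768 × 10^7 = 3.972 × 10^-8 mM = 0.0397 nM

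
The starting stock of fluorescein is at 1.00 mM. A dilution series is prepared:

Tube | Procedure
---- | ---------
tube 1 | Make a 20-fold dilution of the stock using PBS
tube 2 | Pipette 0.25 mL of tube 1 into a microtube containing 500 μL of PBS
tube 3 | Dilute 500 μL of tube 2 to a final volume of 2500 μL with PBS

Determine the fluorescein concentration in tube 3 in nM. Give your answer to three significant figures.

3.33 × 10^3 nM

Step 1: 20-fold → factor 20
Step 2: 0.25 mL + 500 μL = 0.75 mL total → factor 0.75/0.25 = 3
Step 3: 500 μL brought to 2500 μL → factor 2500/500 = 5
Overall dilution factor = 20 × 3 × 5 = 300
Final = 1.00 mM / 300 = 0.003333 mM = 3.33 × 10^3 nM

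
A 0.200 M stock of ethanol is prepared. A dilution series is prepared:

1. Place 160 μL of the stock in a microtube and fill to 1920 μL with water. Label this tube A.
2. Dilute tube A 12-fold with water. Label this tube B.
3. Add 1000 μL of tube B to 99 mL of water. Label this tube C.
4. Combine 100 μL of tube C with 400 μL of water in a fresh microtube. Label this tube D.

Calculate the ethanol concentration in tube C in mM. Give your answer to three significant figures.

Step 1: 160 μL brought to 1920 μL → factor 1920/160 = 12
Step 2: 12-fold → factor 12
Step 3: 1000 μL + 99 mL = 1 × 10^5 μL total → factor 1 × 10^5/1000 = 100
Dilution factor through tube C = 12 × 12 × 100 = 14400
[tube C] = 0.200 M / 14400 = 1.389 × 10^-5 M = 0.0139 mM

0.0139 mM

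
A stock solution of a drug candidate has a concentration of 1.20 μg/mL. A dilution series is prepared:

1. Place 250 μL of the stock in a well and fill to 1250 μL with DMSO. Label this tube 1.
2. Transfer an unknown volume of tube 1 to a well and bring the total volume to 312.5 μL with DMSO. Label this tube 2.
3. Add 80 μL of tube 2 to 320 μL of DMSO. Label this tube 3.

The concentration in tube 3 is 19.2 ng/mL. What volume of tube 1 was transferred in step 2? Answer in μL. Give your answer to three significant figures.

125 μL

Step 1: 250 μL brought to 1250 μL → factor 1250/250 = 5
Step 2: v brought to 312.5 μL → factor = 312.5 μL/v
Step 3: 80 μL + 320 μL = 400 μL total → factor 400/80 = 5
Product of known-step factors = 25
Overall factor = 1.20 μg/mL / (19.2 ng/mL) = 62.5
Step-2 factor = 62.5 / 25 = 2.5
v = 312.5 μL / 2.5 = 125 μL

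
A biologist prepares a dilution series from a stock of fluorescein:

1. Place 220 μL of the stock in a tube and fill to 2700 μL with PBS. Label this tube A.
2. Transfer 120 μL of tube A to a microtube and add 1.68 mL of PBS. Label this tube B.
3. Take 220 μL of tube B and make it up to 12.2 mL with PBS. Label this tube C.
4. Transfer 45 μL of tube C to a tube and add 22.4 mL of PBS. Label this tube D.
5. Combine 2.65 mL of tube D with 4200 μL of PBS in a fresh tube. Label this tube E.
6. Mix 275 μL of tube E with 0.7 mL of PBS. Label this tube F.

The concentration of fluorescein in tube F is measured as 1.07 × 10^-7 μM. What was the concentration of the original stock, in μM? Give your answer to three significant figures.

Step 1: 220 μL brought to 2700 μL → factor 2700/220 = 12.273
Step 2: 120 μL + 1.68 mL = 1800 μL total → factor 1800/120 = 15
Step 3: 220 μL brought to 12.2 mL → factor 12200/220 = 55.455
Step 4: 45 μL + 22.4 mL = 22445 μL total → factor 22445/45 = 498.78
Step 5: 2.65 mL + 4200 μL = 6.85 mL total → factor 6.85/2.65 = 2.5849
Step 6: 275 μL + 0.7 mL = 975 μL total → factor 975/275 = 3.5455
Overall dilution factor = 12.273 × 15 × 55.455 × 498.78 × 2.5849 × 3.5455 = 4.6665 × 10^7
Stock = 1.07 × 10^-7 μM × 4.6665 × 10^7 = 4.99 μM

4.99 μM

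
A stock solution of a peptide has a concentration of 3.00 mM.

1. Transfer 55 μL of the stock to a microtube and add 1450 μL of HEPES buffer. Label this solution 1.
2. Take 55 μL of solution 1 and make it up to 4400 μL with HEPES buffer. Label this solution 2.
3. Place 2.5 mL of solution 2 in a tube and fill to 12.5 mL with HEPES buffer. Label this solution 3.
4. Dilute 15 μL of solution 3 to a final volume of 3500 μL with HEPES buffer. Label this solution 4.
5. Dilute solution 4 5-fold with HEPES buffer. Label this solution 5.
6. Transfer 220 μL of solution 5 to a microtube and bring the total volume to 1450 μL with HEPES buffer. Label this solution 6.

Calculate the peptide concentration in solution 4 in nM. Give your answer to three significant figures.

Step 1: 55 μL + 1450 μL = 1505 μL total → factor 1505/55 = 27.364
Step 2: 55 μL brought to 4400 μL → factor 4400/55 = 80
Step 3: 2.5 mL brought to 12.5 mL → factor 12.5/2.5 = 5
Step 4: 15 μL brought to 3500 μL → factor 3500/15 = 233.33
Dilution factor through solution 4 = 27.364 × 80 × 5 × 233.33 = 2.5539 × 10^6
[solution 4] = 3.00 mM / 2.5539 × 10^6 = 1.175 × 10^-6 mM = 1.17 nM

1.17 nM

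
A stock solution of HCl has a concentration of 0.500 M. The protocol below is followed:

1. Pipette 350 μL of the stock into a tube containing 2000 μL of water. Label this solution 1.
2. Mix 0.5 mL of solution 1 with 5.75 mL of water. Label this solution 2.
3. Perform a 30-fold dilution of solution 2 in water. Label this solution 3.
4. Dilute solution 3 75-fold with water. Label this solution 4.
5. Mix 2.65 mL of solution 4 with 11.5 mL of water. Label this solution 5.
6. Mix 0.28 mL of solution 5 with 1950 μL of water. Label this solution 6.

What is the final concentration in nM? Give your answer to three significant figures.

62.3 nM

Step 1: 350 μL + 2000 μL = 2350 μL total → factor 2350/350 = 6.7143
Step 2: 0.5 mL + 5.75 mL = 6.25 mL total → factor 6.25/0.5 = 12.5
Step 3: 30-fold → factor 30
Step 4: 75-fold → factor 75
Step 5: 2.65 mL + 11.5 mL = 14.15 mL total → factor 14.15/2.65 = 5.3396
Step 6: 0.28 mL + 1950 μL = 2.23 mL total → factor 2.23/0.28 = 7.9643
Overall dilution factor = 6.7143 × 12.5 × 30 × 75 × 5.3396 × 7.9643 = 8.0306 × 10^6
Final = 0.500 M / 8.0306 × 10^6 = 6.226 × 10^-8 M = 62.3 nM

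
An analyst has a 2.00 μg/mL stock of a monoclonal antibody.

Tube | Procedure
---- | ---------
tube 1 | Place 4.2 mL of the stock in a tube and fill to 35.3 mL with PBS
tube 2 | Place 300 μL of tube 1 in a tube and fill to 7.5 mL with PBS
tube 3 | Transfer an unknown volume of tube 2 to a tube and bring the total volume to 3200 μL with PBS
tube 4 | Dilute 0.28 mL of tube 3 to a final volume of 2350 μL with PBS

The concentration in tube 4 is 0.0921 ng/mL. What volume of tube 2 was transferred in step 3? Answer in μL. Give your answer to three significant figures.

Step 1: 4.2 mL brought to 35.3 mL → factor 35.3/4.2 = 8.4048
Step 2: 300 μL brought to 7.5 mL → factor 7500/300 = 25
Step 3: v brought to 3200 μL → factor = 3200 μL/v
Step 4: 0.28 mL brought to 2350 μL → factor 2.35/0.28 = 8.3929
Product of known-step factors = 1763.5
Overall factor = 2.00 μg/mL / (0.0921 ng/mL) = 21716
Step-3 factor = 21716 / 1763.5 = 12.314
v = 3200 μL / 12.314 = 260 μL

260 μL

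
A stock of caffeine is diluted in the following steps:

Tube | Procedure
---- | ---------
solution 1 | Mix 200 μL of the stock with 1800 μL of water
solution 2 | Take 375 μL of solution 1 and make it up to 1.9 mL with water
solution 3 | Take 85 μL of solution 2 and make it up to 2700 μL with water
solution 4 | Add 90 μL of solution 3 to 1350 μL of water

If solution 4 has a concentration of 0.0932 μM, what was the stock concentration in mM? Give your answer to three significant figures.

Step 1: 200 μL + 1800 μL = 2000 μL total → factor 2000/200 = 10
Step 2: 375 μL brought to 1.9 mL → factor 1900/375 = 5.0667
Step 3: 85 μL brought to 2700 μL → factor 2700/85 = 31.765
Step 4: 90 μL + 1350 μL = 1440 μL total → factor 1440/90 = 16
Overall dilution factor = 10 × 5.0667 × 31.765 × 16 = 25751
Stock = 0.0932 μM × 25751 = 2400 μM = 2.40 mM

2.40 mM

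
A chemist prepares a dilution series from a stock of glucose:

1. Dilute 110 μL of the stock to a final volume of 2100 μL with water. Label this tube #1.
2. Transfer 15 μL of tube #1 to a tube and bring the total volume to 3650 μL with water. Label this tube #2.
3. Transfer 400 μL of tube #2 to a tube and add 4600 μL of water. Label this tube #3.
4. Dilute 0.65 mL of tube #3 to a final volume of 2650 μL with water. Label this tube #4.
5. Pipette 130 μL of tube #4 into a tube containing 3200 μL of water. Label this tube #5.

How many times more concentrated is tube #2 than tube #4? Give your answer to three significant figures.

51.0

Step 1: 110 μL brought to 2100 μL → factor 2100/110 = 19.091
Step 2: 15 μL brought to 3650 μL → factor 3650/15 = 243.33
Step 3: 400 μL + 4600 μL = 5000 μL total → factor 5000/400 = 12.5
Step 4: 0.65 mL brought to 2650 μL → factor 2.65/0.65 = 4.0769
Dilution factor to tube #2 = 4645.5; to tube #4 = 2.3674 × 10^5
[tube #2]/[tube #4] = (factor to tube #4)/(factor to tube #2) = 2.3674 × 10^5/4645.5 = 51.0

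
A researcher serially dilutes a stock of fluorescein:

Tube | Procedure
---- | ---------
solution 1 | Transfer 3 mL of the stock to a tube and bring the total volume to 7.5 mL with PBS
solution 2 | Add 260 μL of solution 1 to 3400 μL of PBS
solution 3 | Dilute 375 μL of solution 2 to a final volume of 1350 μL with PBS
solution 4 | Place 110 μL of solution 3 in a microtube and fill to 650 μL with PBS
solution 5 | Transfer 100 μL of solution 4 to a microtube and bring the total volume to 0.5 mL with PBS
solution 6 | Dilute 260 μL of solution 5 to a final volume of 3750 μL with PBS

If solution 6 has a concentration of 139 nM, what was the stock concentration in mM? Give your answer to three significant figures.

7.50 mM

Step 1: 3 mL brought to 7.5 mL → factor 7.5/3 = 2.5
Step 2: 260 μL + 3400 μL = 3660 μL total → factor 3660/260 = 14.077
Step 3: 375 μL brought to 1350 μL → factor 1350/375 = 3.6
Step 4: 110 μL brought to 650 μL → factor 650/110 = 5.9091
Step 5: 100 μL brought to 0.5 mL → factor 500/100 = 5
Step 6: 260 μL brought to 3750 μL → factor 3750/260 = 14.423
Overall dilution factor = 2.5 × 14.077 × 3.6 × 5.9091 × 5 × 14.423 = 53988
Stock = 139 nM × 53988 = 7.504 × 10^6 nM = 7.50 mM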